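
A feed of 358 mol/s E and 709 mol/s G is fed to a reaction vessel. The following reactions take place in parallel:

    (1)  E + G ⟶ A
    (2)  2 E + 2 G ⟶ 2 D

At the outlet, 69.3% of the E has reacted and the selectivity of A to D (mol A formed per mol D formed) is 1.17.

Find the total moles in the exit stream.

Conversion of E: E consumed = 0.693 × 358 = 248.1 mol/s = 1ξ₁ + 2ξ₂.
Selectivity: 1ξ₁ / (2ξ₂) = 1.17 → ξ₁ = 2.34 ξ₂.
Substitute: (1·2.34 + 2) ξ₂ = 248.1 → ξ₂ = 57.16 mol/s, ξ₁ = 133.8 mol/s.
Outlet amounts (n = n₀ + Σ ν·ξ):
  E: 358 − 1(133.8) − 2(57.16) = 109.9
  G: 709 − 1(133.8) − 2(57.16) = 460.9
  A: 0 + 1(133.8) = 133.8
  D: 0 + 2(57.16) = 114.3
Total out = 109.9 + 460.9 + 133.8 + 114.3 = 818.9 mol/s.

819 mol/s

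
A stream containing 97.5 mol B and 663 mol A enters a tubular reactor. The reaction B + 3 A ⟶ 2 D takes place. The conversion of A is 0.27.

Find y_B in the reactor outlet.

0.059

A reacted = 0.27 × 663 = 179 mol; ν_A = −3, so ξ = 179/3 = 59.67 mol.
Outlet amounts (n = n₀ + ν ξ):
  B: 97.5 − 1(59.67) = 37.83
  A: 663 − 3(59.67) = 484
  D: 0 + 2(59.67) = 119.3
Total out = 641.2 mol; y_B = 37.83 / 641.2 = 0.059.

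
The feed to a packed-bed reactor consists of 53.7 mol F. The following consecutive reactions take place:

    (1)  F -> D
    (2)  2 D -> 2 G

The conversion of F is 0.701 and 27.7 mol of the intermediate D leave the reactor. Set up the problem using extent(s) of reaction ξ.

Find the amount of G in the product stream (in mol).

Conversion of F: F consumed = 1ξ₁ = 0.701 × 53.7 → ξ₁ = 37.64 mol.
D balance: n_D = 0 + 1ξ₁ − 2ξ₂ = 27.7 → ξ₂ = (1·37.64 − 27.7)/2 = 4.972 mol.
Outlet amounts (n = n₀ + Σ ν·ξ):
  F: 53.7 − 1(37.64) = 16.06
  D: 0 + 1(37.64) − 2(4.972) = 27.7
  G: 0 + 2(4.972) = 9.944

9.94 mol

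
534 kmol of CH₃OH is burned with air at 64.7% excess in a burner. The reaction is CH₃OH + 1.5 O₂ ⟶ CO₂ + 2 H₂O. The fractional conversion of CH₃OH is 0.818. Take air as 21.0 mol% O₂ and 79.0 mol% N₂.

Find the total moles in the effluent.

Stoichiometric O₂ = 1.5 × 534 = 801 kmol; O₂ fed = 801 × 1.647 = 1319 kmol.
N₂ fed = 1319 × 79/21 = 4963 kmol.
Fuel reacted = 0.818 × 534 → ξ = 436.8 kmol.
Outlet (n = n₀ + ν ξ):
  CH₃OH: 534 − 1(436.8) = 97.19
  O₂: 1319 − 1.5(436.8) = 664
  N₂: 4963 (inert)
  CO₂: 0 + 1(436.8) = 436.8
  H₂O: 0 + 2(436.8) = 873.6
Total out = 97.19 + 664 + 4963 + 436.8 + 873.6 = 7035 kmol.

7030 kmol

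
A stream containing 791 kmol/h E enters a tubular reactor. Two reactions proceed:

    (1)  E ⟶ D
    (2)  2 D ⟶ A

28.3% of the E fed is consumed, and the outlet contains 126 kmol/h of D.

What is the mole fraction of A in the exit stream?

0.0659

Conversion of E: E consumed = 1ξ₁ = 0.283 × 791 → ξ₁ = 223.9 kmol/h.
D balance: n_D = 0 + 1ξ₁ − 2ξ₂ = 126 → ξ₂ = (1·223.9 − 126)/2 = 48.93 kmol/h.
Outlet amounts (n = n₀ + Σ ν·ξ):
  E: 791 − 1(223.9) = 567.1
  D: 0 + 1(223.9) − 2(48.93) = 126
  A: 0 + 1(48.93) = 48.93
Total out = 742.1 kmol/h; y_A = 48.93 / 742.1 = 0.06593.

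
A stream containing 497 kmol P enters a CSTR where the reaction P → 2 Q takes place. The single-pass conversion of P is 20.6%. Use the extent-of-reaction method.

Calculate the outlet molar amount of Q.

205 kmol

P reacted = 0.206 × 497 = 102.4 kmol; ν_P = −1, so ξ = 102.4/1 = 102.4 kmol.
Outlet amounts (n = n₀ + ν ξ):
  P: 497 − 1(102.4) = 394.6
  Q: 0 + 2(102.4) = 204.8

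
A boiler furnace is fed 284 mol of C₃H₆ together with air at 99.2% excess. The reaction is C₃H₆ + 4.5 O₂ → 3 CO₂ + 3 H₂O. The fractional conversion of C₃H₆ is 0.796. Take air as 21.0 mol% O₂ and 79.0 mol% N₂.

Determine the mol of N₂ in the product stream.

9580 mol

Stoichiometric O₂ = 4.5 × 284 = 1278 mol; O₂ fed = 1278 × 1.992 = 2546 mol.
N₂ fed = 2546 × 79/21 = 9577 mol.
Fuel reacted = 0.796 × 284 → ξ = 226.1 mol.
Outlet (n = n₀ + ν ξ):
  C₃H₆: 284 − 1(226.1) = 57.94
  O₂: 2546 − 4.5(226.1) = 1528
  N₂: 9577 (inert)
  CO₂: 0 + 3(226.1) = 678.2
  H₂O: 0 + 3(226.1) = 678.2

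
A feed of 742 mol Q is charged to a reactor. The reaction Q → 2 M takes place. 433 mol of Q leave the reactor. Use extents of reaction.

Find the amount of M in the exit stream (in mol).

618 mol

For Q: n = n₀ − 1ξ → 433 = 742 − 1ξ, giving ξ = 309 mol.
Outlet amounts (n = n₀ + ν ξ):
  Q: 742 − 1(309) = 433
  M: 0 + 2(309) = 618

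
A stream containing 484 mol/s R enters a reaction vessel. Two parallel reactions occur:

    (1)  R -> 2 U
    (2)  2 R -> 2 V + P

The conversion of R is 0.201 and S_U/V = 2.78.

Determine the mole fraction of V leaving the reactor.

0.0726

Conversion of R: R consumed = 0.201 × 484 = 97.28 mol/s = 1ξ₁ + 2ξ₂.
Selectivity: 2ξ₁ / (2ξ₂) = 2.78 → ξ₁ = 2.78 ξ₂.
Substitute: (1·2.78 + 2) ξ₂ = 97.28 → ξ₂ = 20.35 mol/s, ξ₁ = 56.58 mol/s.
Outlet amounts (n = n₀ + Σ ν·ξ):
  R: 484 − 1(56.58) − 2(20.35) = 386.7
  U: 0 + 2(56.58) = 113.2
  V: 0 + 2(20.35) = 40.7
  P: 0 + 1(20.35) = 20.35
Total out = 560.9 mol/s; y_V = 40.7 / 560.9 = 0.07257.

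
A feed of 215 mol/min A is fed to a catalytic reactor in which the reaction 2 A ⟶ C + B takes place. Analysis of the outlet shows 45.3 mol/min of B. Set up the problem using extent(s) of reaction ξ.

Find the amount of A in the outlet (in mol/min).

For B: n = n₀ + 1ξ → 45.3 = 0 + 1ξ, giving ξ = 45.3 mol/min.
Outlet amounts (n = n₀ + ν ξ):
  A: 215 − 2(45.3) = 124.4
  C: 0 + 1(45.3) = 45.3
  B: 0 + 1(45.3) = 45.3

124 mol/min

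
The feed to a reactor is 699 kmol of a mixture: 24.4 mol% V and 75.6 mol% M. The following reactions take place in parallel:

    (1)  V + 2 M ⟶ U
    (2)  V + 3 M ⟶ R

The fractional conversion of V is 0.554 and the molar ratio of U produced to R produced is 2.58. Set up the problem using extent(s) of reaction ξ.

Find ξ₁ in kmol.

ξ₁ = 68.1 kmol

Conversion of V: V consumed = 0.554 × 170.6 = 94.49 kmol = 1ξ₁ + 1ξ₂.
Selectivity: 1ξ₁ / (1ξ₂) = 2.58 → ξ₁ = 2.58 ξ₂.
Substitute: (1·2.58 + 1) ξ₂ = 94.49 → ξ₂ = 26.39 kmol, ξ₁ = 68.09 kmol.
Outlet amounts (n = n₀ + Σ ν·ξ):
  V: 170.6 − 1(68.09) − 1(26.39) = 76.07
  M: 528.4 − 2(68.09) − 3(26.39) = 313.1
  U: 0 + 1(68.09) = 68.09
  R: 0 + 1(26.39) = 26.39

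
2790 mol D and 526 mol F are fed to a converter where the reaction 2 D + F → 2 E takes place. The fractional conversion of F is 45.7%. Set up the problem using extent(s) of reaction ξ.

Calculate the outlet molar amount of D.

2310 mol

F reacted = 0.457 × 526 = 240.4 mol; ν_F = −1, so ξ = 240.4/1 = 240.4 mol.
Outlet amounts (n = n₀ + ν ξ):
  D: 2790 − 2(240.4) = 2309
  F: 526 − 1(240.4) = 285.6
  E: 0 + 2(240.4) = 480.8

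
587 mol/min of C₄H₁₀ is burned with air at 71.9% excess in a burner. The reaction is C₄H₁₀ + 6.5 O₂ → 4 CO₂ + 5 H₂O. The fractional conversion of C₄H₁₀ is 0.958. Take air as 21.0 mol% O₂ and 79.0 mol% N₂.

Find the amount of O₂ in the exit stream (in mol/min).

2900 mol/min

Stoichiometric O₂ = 6.5 × 587 = 3816 mol/min; O₂ fed = 3816 × 1.719 = 6559 mol/min.
N₂ fed = 6559 × 79/21 = 24670 mol/min.
Fuel reacted = 0.958 × 587 → ξ = 562.3 mol/min.
Outlet (n = n₀ + ν ξ):
  C₄H₁₀: 587 − 1(562.3) = 24.65
  O₂: 6559 − 6.5(562.3) = 2904
  N₂: 24670 (inert)
  CO₂: 0 + 4(562.3) = 2249
  H₂O: 0 + 5(562.3) = 2812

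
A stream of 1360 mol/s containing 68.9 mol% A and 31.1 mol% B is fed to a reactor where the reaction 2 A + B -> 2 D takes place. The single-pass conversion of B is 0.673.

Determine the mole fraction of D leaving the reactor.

0.529

B reacted = 0.673 × 423 = 284.7 mol/s; ν_B = −1, so ξ = 284.7/1 = 284.7 mol/s.
Outlet amounts (n = n₀ + ν ξ):
  A: 937 − 2(284.7) = 367.7
  B: 423 − 1(284.7) = 138.3
  D: 0 + 2(284.7) = 569.3
Total out = 1075 mol/s; y_D = 569.3 / 1075 = 0.5294.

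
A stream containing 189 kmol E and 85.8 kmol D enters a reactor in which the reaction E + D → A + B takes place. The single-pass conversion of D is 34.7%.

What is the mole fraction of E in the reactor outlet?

D reacted = 0.347 × 85.8 = 29.77 kmol; ν_D = −1, so ξ = 29.77/1 = 29.77 kmol.
Outlet amounts (n = n₀ + ν ξ):
  E: 189 − 1(29.77) = 159.2
  D: 85.8 − 1(29.77) = 56.03
  A: 0 + 1(29.77) = 29.77
  B: 0 + 1(29.77) = 29.77
Total out = 274.8 kmol; y_E = 159.2 / 274.8 = 0.5794.

0.579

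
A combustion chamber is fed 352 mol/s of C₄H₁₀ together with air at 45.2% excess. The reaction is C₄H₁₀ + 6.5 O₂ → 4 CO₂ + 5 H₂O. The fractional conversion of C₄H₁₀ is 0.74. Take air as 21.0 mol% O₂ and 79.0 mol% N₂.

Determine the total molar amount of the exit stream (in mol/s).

16600 mol/s

Stoichiometric O₂ = 6.5 × 352 = 2288 mol/s; O₂ fed = 2288 × 1.452 = 3322 mol/s.
N₂ fed = 3322 × 79/21 = 12500 mol/s.
Fuel reacted = 0.74 × 352 → ξ = 260.5 mol/s.
Outlet (n = n₀ + ν ξ):
  C₄H₁₀: 352 − 1(260.5) = 91.52
  O₂: 3322 − 6.5(260.5) = 1629
  N₂: 12500 (inert)
  CO₂: 0 + 4(260.5) = 1042
  H₂O: 0 + 5(260.5) = 1302
Total out = 91.52 + 1629 + 12500 + 1042 + 1302 = 16560 mol/s.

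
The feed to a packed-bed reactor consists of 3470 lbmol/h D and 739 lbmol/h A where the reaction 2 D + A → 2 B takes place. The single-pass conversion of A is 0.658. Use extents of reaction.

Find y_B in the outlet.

A reacted = 0.658 × 739 = 486.3 lbmol/h; ν_A = −1, so ξ = 486.3/1 = 486.3 lbmol/h.
Outlet amounts (n = n₀ + ν ξ):
  D: 3470 − 2(486.3) = 2497
  A: 739 − 1(486.3) = 252.7
  B: 0 + 2(486.3) = 972.5
Total out = 3723 lbmol/h; y_B = 972.5 / 3723 = 0.2612.

0.261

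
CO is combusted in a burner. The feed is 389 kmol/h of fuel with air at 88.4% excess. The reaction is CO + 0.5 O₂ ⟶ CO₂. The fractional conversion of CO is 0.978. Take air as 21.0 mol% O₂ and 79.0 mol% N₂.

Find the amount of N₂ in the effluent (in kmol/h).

Stoichiometric O₂ = 0.5 × 389 = 194.5 kmol/h; O₂ fed = 194.5 × 1.884 = 366.4 kmol/h.
N₂ fed = 366.4 × 79/21 = 1379 kmol/h.
Fuel reacted = 0.978 × 389 → ξ = 380.4 kmol/h.
Outlet (n = n₀ + ν ξ):
  CO: 389 − 1(380.4) = 8.558
  O₂: 366.4 − 0.5(380.4) = 176.2
  N₂: 1379 (inert)
  CO₂: 0 + 1(380.4) = 380.4

1380 kmol/h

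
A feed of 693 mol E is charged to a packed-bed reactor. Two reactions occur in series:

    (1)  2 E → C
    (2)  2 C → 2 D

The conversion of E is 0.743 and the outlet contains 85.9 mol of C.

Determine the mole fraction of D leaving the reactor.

Conversion of E: E consumed = 2ξ₁ = 0.743 × 693 → ξ₁ = 257.4 mol.
C balance: n_C = 0 + 1ξ₁ − 2ξ₂ = 85.9 → ξ₂ = (1·257.4 − 85.9)/2 = 85.77 mol.
Outlet amounts (n = n₀ + Σ ν·ξ):
  E: 693 − 2(257.4) = 178.1
  C: 0 + 1(257.4) − 2(85.77) = 85.9
  D: 0 + 2(85.77) = 171.5
Total out = 435.6 mol; y_D = 171.5 / 435.6 = 0.3939.

0.394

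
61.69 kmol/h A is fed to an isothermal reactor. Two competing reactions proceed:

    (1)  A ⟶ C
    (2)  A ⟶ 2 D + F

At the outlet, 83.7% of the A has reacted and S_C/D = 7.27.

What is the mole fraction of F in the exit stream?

Conversion of A: A consumed = 0.837 × 61.69 = 51.63 kmol/h = 1ξ₁ + 1ξ₂.
Selectivity: 1ξ₁ / (2ξ₂) = 7.27 → ξ₁ = 14.54 ξ₂.
Substitute: (1·14.54 + 1) ξ₂ = 51.63 → ξ₂ = 3.323 kmol/h, ξ₁ = 48.31 kmol/h.
Outlet amounts (n = n₀ + Σ ν·ξ):
  A: 61.69 − 1(48.31) − 1(3.323) = 10.06
  C: 0 + 1(48.31) = 48.31
  D: 0 + 2(3.323) = 6.645
  F: 0 + 1(3.323) = 3.323
Total out = 68.34 kmol/h; y_F = 3.323 / 68.34 = 0.04862.

0.0486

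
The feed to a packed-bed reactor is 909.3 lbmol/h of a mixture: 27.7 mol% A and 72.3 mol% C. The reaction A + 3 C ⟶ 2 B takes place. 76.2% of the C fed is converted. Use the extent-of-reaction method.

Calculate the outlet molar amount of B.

C reacted = 0.762 × 657.4 = 501 lbmol/h; ν_C = −3, so ξ = 501/3 = 167 lbmol/h.
Outlet amounts (n = n₀ + ν ξ):
  A: 251.9 − 1(167) = 84.89
  C: 657.4 − 3(167) = 156.5
  B: 0 + 2(167) = 334

334 lbmol/h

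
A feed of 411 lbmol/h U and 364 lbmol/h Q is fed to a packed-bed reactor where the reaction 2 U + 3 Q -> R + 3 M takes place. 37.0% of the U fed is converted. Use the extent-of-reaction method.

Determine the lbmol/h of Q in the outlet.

136 lbmol/h

U reacted = 0.37 × 411 = 152.1 lbmol/h; ν_U = −2, so ξ = 152.1/2 = 76.03 lbmol/h.
Outlet amounts (n = n₀ + ν ξ):
  U: 411 − 2(76.03) = 258.9
  Q: 364 − 3(76.03) = 135.9
  R: 0 + 1(76.03) = 76.03
  M: 0 + 3(76.03) = 228.1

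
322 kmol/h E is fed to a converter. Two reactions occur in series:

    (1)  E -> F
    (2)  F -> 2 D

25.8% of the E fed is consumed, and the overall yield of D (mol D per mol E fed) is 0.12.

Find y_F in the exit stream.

0.187

Conversion of E: E consumed = 1ξ₁ = 0.258 × 322 → ξ₁ = 83.08 kmol/h.
Yield of D: 2ξ₂ / 322 = 0.12 → ξ₂ = 19.32 kmol/h.
Outlet amounts (n = n₀ + Σ ν·ξ):
  E: 322 − 1(83.08) = 238.9
  F: 0 + 1(83.08) − 1(19.32) = 63.76
  D: 0 + 2(19.32) = 38.64
Total out = 341.3 kmol/h; y_F = 63.76 / 341.3 = 0.1868.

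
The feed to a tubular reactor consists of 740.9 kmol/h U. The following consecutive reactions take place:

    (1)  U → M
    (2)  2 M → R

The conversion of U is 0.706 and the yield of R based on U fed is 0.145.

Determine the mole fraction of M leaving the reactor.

0.487

Conversion of U: U consumed = 1ξ₁ = 0.706 × 740.9 → ξ₁ = 523.1 kmol/h.
Yield of R: 1ξ₂ / 740.9 = 0.145 → ξ₂ = 107.4 kmol/h.
Outlet amounts (n = n₀ + Σ ν·ξ):
  U: 740.9 − 1(523.1) = 217.8
  M: 0 + 1(523.1) − 2(107.4) = 308.2
  R: 0 + 1(107.4) = 107.4
Total out = 633.5 kmol/h; y_M = 308.2 / 633.5 = 0.4865.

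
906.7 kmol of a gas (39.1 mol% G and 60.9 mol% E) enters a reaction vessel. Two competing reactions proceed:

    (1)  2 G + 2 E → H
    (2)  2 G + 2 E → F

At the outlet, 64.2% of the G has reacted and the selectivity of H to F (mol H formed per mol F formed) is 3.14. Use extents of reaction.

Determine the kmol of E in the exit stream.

Conversion of G: G consumed = 0.642 × 354.5 = 227.6 kmol = 2ξ₁ + 2ξ₂.
Selectivity: 1ξ₁ / (1ξ₂) = 3.14 → ξ₁ = 3.14 ξ₂.
Substitute: (2·3.14 + 2) ξ₂ = 227.6 → ξ₂ = 27.49 kmol, ξ₁ = 86.31 kmol.
Outlet amounts (n = n₀ + Σ ν·ξ):
  G: 354.5 − 2(86.31) − 2(27.49) = 126.9
  E: 552.2 − 2(86.31) − 2(27.49) = 324.6
  H: 0 + 1(86.31) = 86.31
  F: 0 + 1(27.49) = 27.49

325 kmol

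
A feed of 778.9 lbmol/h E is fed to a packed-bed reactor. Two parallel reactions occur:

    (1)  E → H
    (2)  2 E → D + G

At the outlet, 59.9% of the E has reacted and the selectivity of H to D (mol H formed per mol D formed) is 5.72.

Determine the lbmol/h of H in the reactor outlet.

Conversion of E: E consumed = 0.599 × 778.9 = 466.6 lbmol/h = 1ξ₁ + 2ξ₂.
Selectivity: 1ξ₁ / (1ξ₂) = 5.72 → ξ₁ = 5.72 ξ₂.
Substitute: (1·5.72 + 2) ξ₂ = 466.6 → ξ₂ = 60.44 lbmol/h, ξ₁ = 345.7 lbmol/h.
Outlet amounts (n = n₀ + Σ ν·ξ):
  E: 778.9 − 1(345.7) − 2(60.44) = 312.3
  H: 0 + 1(345.7) = 345.7
  D: 0 + 1(60.44) = 60.44
  G: 0 + 1(60.44) = 60.44

346 lbmol/h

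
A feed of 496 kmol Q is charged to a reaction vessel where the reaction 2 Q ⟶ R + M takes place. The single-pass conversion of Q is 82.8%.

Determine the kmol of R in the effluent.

205 kmol

Q reacted = 0.828 × 496 = 410.7 kmol; ν_Q = −2, so ξ = 410.7/2 = 205.3 kmol.
Outlet amounts (n = n₀ + ν ξ):
  Q: 496 − 2(205.3) = 85.31
  R: 0 + 1(205.3) = 205.3
  M: 0 + 1(205.3) = 205.3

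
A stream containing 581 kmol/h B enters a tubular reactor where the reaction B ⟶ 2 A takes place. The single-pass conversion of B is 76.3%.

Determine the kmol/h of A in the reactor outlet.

B reacted = 0.763 × 581 = 443.3 kmol/h; ν_B = −1, so ξ = 443.3/1 = 443.3 kmol/h.
Outlet amounts (n = n₀ + ν ξ):
  B: 581 − 1(443.3) = 137.7
  A: 0 + 2(443.3) = 886.6

887 kmol/h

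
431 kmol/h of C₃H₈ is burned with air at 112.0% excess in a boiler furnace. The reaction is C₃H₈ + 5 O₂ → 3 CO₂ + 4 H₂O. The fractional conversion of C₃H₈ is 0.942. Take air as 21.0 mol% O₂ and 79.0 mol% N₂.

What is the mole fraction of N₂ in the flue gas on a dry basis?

Stoichiometric O₂ = 5 × 431 = 2155 kmol/h; O₂ fed = 2155 × 2.120 = 4569 kmol/h.
N₂ fed = 4569 × 79/21 = 17190 kmol/h.
Fuel reacted = 0.942 × 431 → ξ = 406 kmol/h.
Outlet (n = n₀ + ν ξ):
  C₃H₈: 431 − 1(406) = 25
  O₂: 4569 − 5(406) = 2539
  N₂: 17190 (inert)
  CO₂: 0 + 3(406) = 1218
  H₂O: 0 + 4(406) = 1624
Dry total = 20970 kmol/h; y_N₂ (dry) = 17190 / 20970 = 0.8197.

0.82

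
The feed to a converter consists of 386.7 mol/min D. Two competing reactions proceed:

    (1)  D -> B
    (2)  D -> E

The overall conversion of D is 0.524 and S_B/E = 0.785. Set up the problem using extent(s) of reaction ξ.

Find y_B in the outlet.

Conversion of D: D consumed = 0.524 × 386.7 = 202.6 mol/min = 1ξ₁ + 1ξ₂.
Selectivity: 1ξ₁ / (1ξ₂) = 0.785 → ξ₁ = 0.785 ξ₂.
Substitute: (1·0.785 + 1) ξ₂ = 202.6 → ξ₂ = 113.5 mol/min, ξ₁ = 89.11 mol/min.
Outlet amounts (n = n₀ + Σ ν·ξ):
  D: 386.7 − 1(89.11) − 1(113.5) = 184.1
  B: 0 + 1(89.11) = 89.11
  E: 0 + 1(113.5) = 113.5
Total out = 386.7 mol/min; y_B = 89.11 / 386.7 = 0.2304.

0.23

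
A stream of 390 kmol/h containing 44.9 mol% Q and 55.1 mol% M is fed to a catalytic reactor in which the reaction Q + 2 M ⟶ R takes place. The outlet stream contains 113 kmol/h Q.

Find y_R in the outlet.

0.234

For Q: n = n₀ − 1ξ → 113 = 175.1 − 1ξ, giving ξ = 62.11 kmol/h.
Outlet amounts (n = n₀ + ν ξ):
  Q: 175.1 − 1(62.11) = 113
  M: 214.9 − 2(62.11) = 90.67
  R: 0 + 1(62.11) = 62.11
Total out = 265.8 kmol/h; y_R = 62.11 / 265.8 = 0.2337.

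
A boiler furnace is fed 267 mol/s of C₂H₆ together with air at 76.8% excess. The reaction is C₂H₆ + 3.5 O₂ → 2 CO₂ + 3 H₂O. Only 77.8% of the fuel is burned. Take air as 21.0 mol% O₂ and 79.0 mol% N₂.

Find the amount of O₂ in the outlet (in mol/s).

925 mol/s

Stoichiometric O₂ = 3.5 × 267 = 934.5 mol/s; O₂ fed = 934.5 × 1.768 = 1652 mol/s.
N₂ fed = 1652 × 79/21 = 6215 mol/s.
Fuel reacted = 0.778 × 267 → ξ = 207.7 mol/s.
Outlet (n = n₀ + ν ξ):
  C₂H₆: 267 − 1(207.7) = 59.27
  O₂: 1652 − 3.5(207.7) = 925.2
  N₂: 6215 (inert)
  CO₂: 0 + 2(207.7) = 415.5
  H₂O: 0 + 3(207.7) = 623.2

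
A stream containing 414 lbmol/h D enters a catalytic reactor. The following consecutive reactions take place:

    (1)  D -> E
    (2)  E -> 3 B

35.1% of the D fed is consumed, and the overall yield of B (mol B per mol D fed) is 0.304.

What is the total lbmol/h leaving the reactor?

498 lbmol/h

Conversion of D: D consumed = 1ξ₁ = 0.351 × 414 → ξ₁ = 145.3 lbmol/h.
Yield of B: 3ξ₂ / 414 = 0.304 → ξ₂ = 41.95 lbmol/h.
Outlet amounts (n = n₀ + Σ ν·ξ):
  D: 414 − 1(145.3) = 268.7
  E: 0 + 1(145.3) − 1(41.95) = 103.4
  B: 0 + 3(41.95) = 125.9
Total out = 268.7 + 103.4 + 125.9 = 497.9 lbmol/h.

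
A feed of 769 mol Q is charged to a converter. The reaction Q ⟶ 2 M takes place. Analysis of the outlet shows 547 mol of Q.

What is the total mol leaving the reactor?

991 mol

For Q: n = n₀ − 1ξ → 547 = 769 − 1ξ, giving ξ = 222 mol.
Outlet amounts (n = n₀ + ν ξ):
  Q: 769 − 1(222) = 547
  M: 0 + 2(222) = 444
Total out = 547 + 444 = 991 mol.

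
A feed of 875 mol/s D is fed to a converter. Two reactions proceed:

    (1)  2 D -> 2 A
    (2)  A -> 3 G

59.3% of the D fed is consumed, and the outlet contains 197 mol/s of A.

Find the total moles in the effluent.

1520 mol/s

Conversion of D: D consumed = 2ξ₁ = 0.593 × 875 → ξ₁ = 259.4 mol/s.
A balance: n_A = 0 + 2ξ₁ − 1ξ₂ = 197 → ξ₂ = (2·259.4 − 197)/1 = 321.9 mol/s.
Outlet amounts (n = n₀ + Σ ν·ξ):
  D: 875 − 2(259.4) = 356.1
  A: 0 + 2(259.4) − 1(321.9) = 197
  G: 0 + 3(321.9) = 965.6
Total out = 356.1 + 197 + 965.6 = 1519 mol/s.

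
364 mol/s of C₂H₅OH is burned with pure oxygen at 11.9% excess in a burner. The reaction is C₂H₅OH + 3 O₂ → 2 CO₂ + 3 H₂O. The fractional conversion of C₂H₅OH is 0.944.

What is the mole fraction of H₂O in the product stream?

0.534

Stoichiometric O₂ = 3 × 364 = 1092 mol/s; O₂ fed = 1092 × 1.119 = 1222 mol/s.
Fuel reacted = 0.944 × 364 → ξ = 343.6 mol/s.
Outlet (n = n₀ + ν ξ):
  C₂H₅OH: 364 − 1(343.6) = 20.38
  O₂: 1222 − 3(343.6) = 191.1
  CO₂: 0 + 2(343.6) = 687.2
  H₂O: 0 + 3(343.6) = 1031
Total out = 1930 mol/s; y_H₂O = 1031 / 1930 = 0.5342.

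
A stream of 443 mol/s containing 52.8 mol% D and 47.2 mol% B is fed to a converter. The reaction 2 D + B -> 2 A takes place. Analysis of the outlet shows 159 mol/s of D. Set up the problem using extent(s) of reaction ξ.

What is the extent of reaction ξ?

ξ = 37.5 mol/s

For D: n = n₀ − 2ξ → 159 = 233.9 − 2ξ, giving ξ = 37.45 mol/s.
Outlet amounts (n = n₀ + ν ξ):
  D: 233.9 − 2(37.45) = 159
  B: 209.1 − 1(37.45) = 171.6
  A: 0 + 2(37.45) = 74.9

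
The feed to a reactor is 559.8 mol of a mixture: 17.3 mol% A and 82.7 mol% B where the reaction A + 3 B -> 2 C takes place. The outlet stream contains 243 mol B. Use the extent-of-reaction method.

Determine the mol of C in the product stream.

147 mol

For B: n = n₀ − 3ξ → 243 = 463 − 3ξ, giving ξ = 73.32 mol.
Outlet amounts (n = n₀ + ν ξ):
  A: 96.85 − 1(73.32) = 23.53
  B: 463 − 3(73.32) = 243
  C: 0 + 2(73.32) = 146.6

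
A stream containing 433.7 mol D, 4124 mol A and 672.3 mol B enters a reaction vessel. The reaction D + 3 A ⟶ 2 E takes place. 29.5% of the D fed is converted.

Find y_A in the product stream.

D reacted = 0.295 × 433.7 = 127.9 mol; ν_D = −1, so ξ = 127.9/1 = 127.9 mol.
Outlet amounts (n = n₀ + ν ξ):
  D: 433.7 − 1(127.9) = 305.8
  A: 4124 − 3(127.9) = 3740
  E: 0 + 2(127.9) = 255.9
  B: 672.3 (inert)
Total out = 4974 mol; y_A = 3740 / 4974 = 0.7519.

0.752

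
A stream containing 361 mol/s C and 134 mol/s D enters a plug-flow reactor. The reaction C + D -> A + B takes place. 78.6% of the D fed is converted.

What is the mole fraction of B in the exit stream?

D reacted = 0.786 × 134 = 105.3 mol/s; ν_D = −1, so ξ = 105.3/1 = 105.3 mol/s.
Outlet amounts (n = n₀ + ν ξ):
  C: 361 − 1(105.3) = 255.7
  D: 134 − 1(105.3) = 28.68
  A: 0 + 1(105.3) = 105.3
  B: 0 + 1(105.3) = 105.3
Total out = 495 mol/s; y_B = 105.3 / 495 = 0.2128.

0.213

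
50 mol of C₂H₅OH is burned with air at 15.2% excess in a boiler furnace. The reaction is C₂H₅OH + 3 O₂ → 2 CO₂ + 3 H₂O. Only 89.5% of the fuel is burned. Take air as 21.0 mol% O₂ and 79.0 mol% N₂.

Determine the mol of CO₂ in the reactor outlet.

Stoichiometric O₂ = 3 × 50 = 150 mol; O₂ fed = 150 × 1.152 = 172.8 mol.
N₂ fed = 172.8 × 79/21 = 650.1 mol.
Fuel reacted = 0.895 × 50 → ξ = 44.75 mol.
Outlet (n = n₀ + ν ξ):
  C₂H₅OH: 50 − 1(44.75) = 5.25
  O₂: 172.8 − 3(44.75) = 38.55
  N₂: 650.1 (inert)
  CO₂: 0 + 2(44.75) = 89.5
  H₂O: 0 + 3(44.75) = 134.2

89.5 mol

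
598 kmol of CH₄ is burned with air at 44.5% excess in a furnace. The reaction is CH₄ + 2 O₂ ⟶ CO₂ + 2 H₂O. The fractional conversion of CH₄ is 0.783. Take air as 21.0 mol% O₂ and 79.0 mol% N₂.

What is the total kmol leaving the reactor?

8830 kmol

Stoichiometric O₂ = 2 × 598 = 1196 kmol; O₂ fed = 1196 × 1.445 = 1728 kmol.
N₂ fed = 1728 × 79/21 = 6501 kmol.
Fuel reacted = 0.783 × 598 → ξ = 468.2 kmol.
Outlet (n = n₀ + ν ξ):
  CH₄: 598 − 1(468.2) = 129.8
  O₂: 1728 − 2(468.2) = 791.8
  N₂: 6501 (inert)
  CO₂: 0 + 1(468.2) = 468.2
  H₂O: 0 + 2(468.2) = 936.5
Total out = 129.8 + 791.8 + 6501 + 468.2 + 936.5 = 8828 kmol.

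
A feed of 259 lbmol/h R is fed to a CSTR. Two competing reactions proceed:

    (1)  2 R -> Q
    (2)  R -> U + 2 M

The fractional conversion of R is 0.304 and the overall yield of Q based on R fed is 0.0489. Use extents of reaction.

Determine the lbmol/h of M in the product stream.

107 lbmol/h

Yield of Q: 1ξ₁ / 259 = 0.0489 → ξ₁ = 12.67 lbmol/h.
Conversion of R: 2ξ₁ + 1ξ₂ = 0.304 × 259 = 78.74 → ξ₂ = 53.41 lbmol/h.
Outlet amounts (n = n₀ + Σ ν·ξ):
  R: 259 − 2(12.67) − 1(53.41) = 180.3
  Q: 0 + 1(12.67) = 12.67
  U: 0 + 1(53.41) = 53.41
  M: 0 + 2(53.41) = 106.8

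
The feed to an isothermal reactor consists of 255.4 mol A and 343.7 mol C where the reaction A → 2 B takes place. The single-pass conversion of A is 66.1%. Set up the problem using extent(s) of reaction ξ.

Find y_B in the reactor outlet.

0.44

A reacted = 0.661 × 255.4 = 168.8 mol; ν_A = −1, so ξ = 168.8/1 = 168.8 mol.
Outlet amounts (n = n₀ + ν ξ):
  A: 255.4 − 1(168.8) = 86.58
  B: 0 + 2(168.8) = 337.6
  C: 343.7 (inert)
Total out = 767.9 mol; y_B = 337.6 / 767.9 = 0.4397.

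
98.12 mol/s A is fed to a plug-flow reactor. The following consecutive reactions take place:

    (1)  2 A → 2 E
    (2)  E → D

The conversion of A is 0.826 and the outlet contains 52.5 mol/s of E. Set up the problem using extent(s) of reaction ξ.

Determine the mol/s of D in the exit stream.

28.5 mol/s

Conversion of A: A consumed = 2ξ₁ = 0.826 × 98.12 → ξ₁ = 40.52 mol/s.
E balance: n_E = 0 + 2ξ₁ − 1ξ₂ = 52.5 → ξ₂ = (2·40.52 − 52.5)/1 = 28.55 mol/s.
Outlet amounts (n = n₀ + Σ ν·ξ):
  A: 98.12 − 2(40.52) = 17.07
  E: 0 + 2(40.52) − 1(28.55) = 52.5
  D: 0 + 1(28.55) = 28.55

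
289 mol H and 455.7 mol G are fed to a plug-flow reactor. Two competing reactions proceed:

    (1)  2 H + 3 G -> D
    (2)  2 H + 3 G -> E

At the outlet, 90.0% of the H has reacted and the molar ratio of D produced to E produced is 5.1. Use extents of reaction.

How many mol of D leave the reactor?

109 mol

Conversion of H: H consumed = 0.9 × 289 = 260.1 mol = 2ξ₁ + 2ξ₂.
Selectivity: 1ξ₁ / (1ξ₂) = 5.1 → ξ₁ = 5.1 ξ₂.
Substitute: (2·5.1 + 2) ξ₂ = 260.1 → ξ₂ = 21.32 mol, ξ₁ = 108.7 mol.
Outlet amounts (n = n₀ + Σ ν·ξ):
  H: 289 − 2(108.7) − 2(21.32) = 28.9
  G: 455.7 − 3(108.7) − 3(21.32) = 65.55
  D: 0 + 1(108.7) = 108.7
  E: 0 + 1(21.32) = 21.32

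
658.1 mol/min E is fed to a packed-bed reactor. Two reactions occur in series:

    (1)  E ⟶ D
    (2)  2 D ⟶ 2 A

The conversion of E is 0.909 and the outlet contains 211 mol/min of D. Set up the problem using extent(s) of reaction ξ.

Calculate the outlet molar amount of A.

387 mol/min

Conversion of E: E consumed = 1ξ₁ = 0.909 × 658.1 → ξ₁ = 598.2 mol/min.
D balance: n_D = 0 + 1ξ₁ − 2ξ₂ = 211 → ξ₂ = (1·598.2 − 211)/2 = 193.6 mol/min.
Outlet amounts (n = n₀ + Σ ν·ξ):
  E: 658.1 − 1(598.2) = 59.89
  D: 0 + 1(598.2) − 2(193.6) = 211
  A: 0 + 2(193.6) = 387.2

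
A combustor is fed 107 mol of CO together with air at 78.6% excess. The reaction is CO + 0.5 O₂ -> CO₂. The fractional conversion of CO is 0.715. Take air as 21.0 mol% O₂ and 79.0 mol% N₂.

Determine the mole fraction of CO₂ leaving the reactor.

Stoichiometric O₂ = 0.5 × 107 = 53.5 mol; O₂ fed = 53.5 × 1.786 = 95.55 mol.
N₂ fed = 95.55 × 79/21 = 359.5 mol.
Fuel reacted = 0.715 × 107 → ξ = 76.5 mol.
Outlet (n = n₀ + ν ξ):
  CO: 107 − 1(76.5) = 30.5
  O₂: 95.55 − 0.5(76.5) = 57.3
  N₂: 359.5 (inert)
  CO₂: 0 + 1(76.5) = 76.5
Total out = 523.8 mol; y_CO₂ = 76.5 / 523.8 = 0.1461.

0.146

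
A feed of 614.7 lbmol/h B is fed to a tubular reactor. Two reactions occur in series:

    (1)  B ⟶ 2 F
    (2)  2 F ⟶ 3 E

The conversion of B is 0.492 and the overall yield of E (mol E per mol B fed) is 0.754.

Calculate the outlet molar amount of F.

296 lbmol/h

Conversion of B: B consumed = 1ξ₁ = 0.492 × 614.7 → ξ₁ = 302.4 lbmol/h.
Yield of E: 3ξ₂ / 614.7 = 0.754 → ξ₂ = 154.5 lbmol/h.
Outlet amounts (n = n₀ + Σ ν·ξ):
  B: 614.7 − 1(302.4) = 312.3
  F: 0 + 2(302.4) − 2(154.5) = 295.9
  E: 0 + 3(154.5) = 463.5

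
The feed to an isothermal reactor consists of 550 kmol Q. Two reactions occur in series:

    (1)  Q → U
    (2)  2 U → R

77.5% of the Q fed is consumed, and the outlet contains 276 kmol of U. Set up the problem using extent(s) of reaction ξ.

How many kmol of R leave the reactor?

75.1 kmol

Conversion of Q: Q consumed = 1ξ₁ = 0.775 × 550 → ξ₁ = 426.2 kmol.
U balance: n_U = 0 + 1ξ₁ − 2ξ₂ = 276 → ξ₂ = (1·426.2 − 276)/2 = 75.12 kmol.
Outlet amounts (n = n₀ + Σ ν·ξ):
  Q: 550 − 1(426.2) = 123.8
  U: 0 + 1(426.2) − 2(75.12) = 276
  R: 0 + 1(75.12) = 75.12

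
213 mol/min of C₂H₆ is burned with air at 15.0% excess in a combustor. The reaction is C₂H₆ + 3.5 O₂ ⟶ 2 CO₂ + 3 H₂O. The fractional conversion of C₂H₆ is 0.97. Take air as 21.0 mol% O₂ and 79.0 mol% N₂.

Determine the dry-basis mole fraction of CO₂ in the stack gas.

Stoichiometric O₂ = 3.5 × 213 = 745.5 mol/min; O₂ fed = 745.5 × 1.150 = 857.3 mol/min.
N₂ fed = 857.3 × 79/21 = 3225 mol/min.
Fuel reacted = 0.97 × 213 → ξ = 206.6 mol/min.
Outlet (n = n₀ + ν ξ):
  C₂H₆: 213 − 1(206.6) = 6.39
  O₂: 857.3 − 3.5(206.6) = 134.2
  N₂: 3225 (inert)
  CO₂: 0 + 2(206.6) = 413.2
  H₂O: 0 + 3(206.6) = 619.8
Dry total = 3779 mol/min; y_CO₂ (dry) = 413.2 / 3779 = 0.1093.

0.109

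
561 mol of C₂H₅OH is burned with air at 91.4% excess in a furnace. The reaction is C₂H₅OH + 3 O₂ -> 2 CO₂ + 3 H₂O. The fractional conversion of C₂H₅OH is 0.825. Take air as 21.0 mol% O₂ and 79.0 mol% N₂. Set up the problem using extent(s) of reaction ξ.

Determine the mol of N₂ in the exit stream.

12100 mol

Stoichiometric O₂ = 3 × 561 = 1683 mol; O₂ fed = 1683 × 1.914 = 3221 mol.
N₂ fed = 3221 × 79/21 = 12120 mol.
Fuel reacted = 0.825 × 561 → ξ = 462.8 mol.
Outlet (n = n₀ + ν ξ):
  C₂H₅OH: 561 − 1(462.8) = 98.18
  O₂: 3221 − 3(462.8) = 1833
  N₂: 12120 (inert)
  CO₂: 0 + 2(462.8) = 925.6
  H₂O: 0 + 3(462.8) = 1388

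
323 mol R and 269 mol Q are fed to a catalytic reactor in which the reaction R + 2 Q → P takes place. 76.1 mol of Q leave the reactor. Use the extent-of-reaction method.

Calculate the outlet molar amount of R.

For Q: n = n₀ − 2ξ → 76.1 = 269 − 2ξ, giving ξ = 96.45 mol.
Outlet amounts (n = n₀ + ν ξ):
  R: 323 − 1(96.45) = 226.6
  Q: 269 − 2(96.45) = 76.1
  P: 0 + 1(96.45) = 96.45

227 mol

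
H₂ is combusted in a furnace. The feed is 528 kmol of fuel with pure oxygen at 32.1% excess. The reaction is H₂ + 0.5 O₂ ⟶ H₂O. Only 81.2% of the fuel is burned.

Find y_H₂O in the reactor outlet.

0.647

Stoichiometric O₂ = 0.5 × 528 = 264 kmol; O₂ fed = 264 × 1.321 = 348.7 kmol.
Fuel reacted = 0.812 × 528 → ξ = 428.7 kmol.
Outlet (n = n₀ + ν ξ):
  H₂: 528 − 1(428.7) = 99.26
  O₂: 348.7 − 0.5(428.7) = 134.4
  H₂O: 0 + 1(428.7) = 428.7
Total out = 662.4 kmol; y_H₂O = 428.7 / 662.4 = 0.6473.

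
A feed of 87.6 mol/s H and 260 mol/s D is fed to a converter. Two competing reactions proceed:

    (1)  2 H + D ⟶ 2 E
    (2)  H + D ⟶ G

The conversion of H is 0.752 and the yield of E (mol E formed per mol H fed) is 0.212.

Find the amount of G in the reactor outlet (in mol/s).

Yield of E: 2ξ₁ / 87.6 = 0.212 → ξ₁ = 9.286 mol/s.
Conversion of H: 2ξ₁ + 1ξ₂ = 0.752 × 87.6 = 65.88 → ξ₂ = 47.3 mol/s.
Outlet amounts (n = n₀ + Σ ν·ξ):
  H: 87.6 − 2(9.286) − 1(47.3) = 21.72
  D: 260 − 1(9.286) − 1(47.3) = 203.4
  E: 0 + 2(9.286) = 18.57
  G: 0 + 1(47.3) = 47.3

47.3 mol/s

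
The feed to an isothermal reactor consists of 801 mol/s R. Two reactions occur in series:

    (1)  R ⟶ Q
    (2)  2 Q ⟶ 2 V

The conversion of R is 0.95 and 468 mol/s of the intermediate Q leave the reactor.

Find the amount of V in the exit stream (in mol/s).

293 mol/s

Conversion of R: R consumed = 1ξ₁ = 0.95 × 801 → ξ₁ = 760.9 mol/s.
Q balance: n_Q = 0 + 1ξ₁ − 2ξ₂ = 468 → ξ₂ = (1·760.9 − 468)/2 = 146.5 mol/s.
Outlet amounts (n = n₀ + Σ ν·ξ):
  R: 801 − 1(760.9) = 40.05
  Q: 0 + 1(760.9) − 2(146.5) = 468
  V: 0 + 2(146.5) = 292.9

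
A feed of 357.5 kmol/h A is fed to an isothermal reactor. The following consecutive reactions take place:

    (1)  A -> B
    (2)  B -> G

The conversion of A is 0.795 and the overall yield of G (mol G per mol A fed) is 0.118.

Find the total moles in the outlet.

Conversion of A: A consumed = 1ξ₁ = 0.795 × 357.5 → ξ₁ = 284.2 kmol/h.
Yield of G: 1ξ₂ / 357.5 = 0.118 → ξ₂ = 42.18 kmol/h.
Outlet amounts (n = n₀ + Σ ν·ξ):
  A: 357.5 − 1(284.2) = 73.29
  B: 0 + 1(284.2) − 1(42.18) = 242
  G: 0 + 1(42.18) = 42.18
Total out = 73.29 + 242 + 42.18 = 357.5 kmol/h.

358 kmol/h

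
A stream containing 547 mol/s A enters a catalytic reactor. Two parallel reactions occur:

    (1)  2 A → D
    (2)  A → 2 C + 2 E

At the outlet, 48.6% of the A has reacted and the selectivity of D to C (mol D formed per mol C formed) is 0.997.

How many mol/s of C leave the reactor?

107 mol/s

Conversion of A: A consumed = 0.486 × 547 = 265.8 mol/s = 2ξ₁ + 1ξ₂.
Selectivity: 1ξ₁ / (2ξ₂) = 0.997 → ξ₁ = 1.994 ξ₂.
Substitute: (2·1.994 + 1) ξ₂ = 265.8 → ξ₂ = 53.3 mol/s, ξ₁ = 106.3 mol/s.
Outlet amounts (n = n₀ + Σ ν·ξ):
  A: 547 − 2(106.3) − 1(53.3) = 281.2
  D: 0 + 1(106.3) = 106.3
  C: 0 + 2(53.3) = 106.6
  E: 0 + 2(53.3) = 106.6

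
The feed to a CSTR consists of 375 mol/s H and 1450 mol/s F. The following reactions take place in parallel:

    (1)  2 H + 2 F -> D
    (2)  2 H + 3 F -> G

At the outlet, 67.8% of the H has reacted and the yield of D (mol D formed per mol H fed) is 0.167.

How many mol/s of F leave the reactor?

Yield of D: 1ξ₁ / 375 = 0.167 → ξ₁ = 62.63 mol/s.
Conversion of H: 2ξ₁ + 2ξ₂ = 0.678 × 375 = 254.3 → ξ₂ = 64.5 mol/s.
Outlet amounts (n = n₀ + Σ ν·ξ):
  H: 375 − 2(62.63) − 2(64.5) = 120.8
  F: 1450 − 2(62.63) − 3(64.5) = 1131
  D: 0 + 1(62.63) = 62.63
  G: 0 + 1(64.5) = 64.5

1130 mol/s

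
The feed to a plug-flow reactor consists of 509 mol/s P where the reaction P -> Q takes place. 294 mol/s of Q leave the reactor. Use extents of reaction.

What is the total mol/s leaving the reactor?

For Q: n = n₀ + 1ξ → 294 = 0 + 1ξ, giving ξ = 294 mol/s.
Outlet amounts (n = n₀ + ν ξ):
  P: 509 − 1(294) = 215
  Q: 0 + 1(294) = 294
Total out = 215 + 294 = 509 mol/s.

509 mol/s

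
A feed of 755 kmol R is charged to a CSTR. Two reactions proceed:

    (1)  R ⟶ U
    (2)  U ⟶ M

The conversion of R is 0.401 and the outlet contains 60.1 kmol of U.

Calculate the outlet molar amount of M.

243 kmol

Conversion of R: R consumed = 1ξ₁ = 0.401 × 755 → ξ₁ = 302.8 kmol.
U balance: n_U = 0 + 1ξ₁ − 1ξ₂ = 60.1 → ξ₂ = (1·302.8 − 60.1)/1 = 242.7 kmol.
Outlet amounts (n = n₀ + Σ ν·ξ):
  R: 755 − 1(302.8) = 452.2
  U: 0 + 1(302.8) − 1(242.7) = 60.1
  M: 0 + 1(242.7) = 242.7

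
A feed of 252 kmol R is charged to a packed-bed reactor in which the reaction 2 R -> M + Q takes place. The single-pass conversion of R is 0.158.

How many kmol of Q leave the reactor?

19.9 kmol

R reacted = 0.158 × 252 = 39.82 kmol; ν_R = −2, so ξ = 39.82/2 = 19.91 kmol.
Outlet amounts (n = n₀ + ν ξ):
  R: 252 − 2(19.91) = 212.2
  M: 0 + 1(19.91) = 19.91
  Q: 0 + 1(19.91) = 19.91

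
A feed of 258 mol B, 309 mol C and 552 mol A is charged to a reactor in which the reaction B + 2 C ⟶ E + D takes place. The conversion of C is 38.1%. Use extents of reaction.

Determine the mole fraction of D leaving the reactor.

C reacted = 0.381 × 309 = 117.7 mol; ν_C = −2, so ξ = 117.7/2 = 58.86 mol.
Outlet amounts (n = n₀ + ν ξ):
  B: 258 − 1(58.86) = 199.1
  C: 309 − 2(58.86) = 191.3
  E: 0 + 1(58.86) = 58.86
  D: 0 + 1(58.86) = 58.86
  A: 552 (inert)
Total out = 1060 mol; y_D = 58.86 / 1060 = 0.05553.

0.0555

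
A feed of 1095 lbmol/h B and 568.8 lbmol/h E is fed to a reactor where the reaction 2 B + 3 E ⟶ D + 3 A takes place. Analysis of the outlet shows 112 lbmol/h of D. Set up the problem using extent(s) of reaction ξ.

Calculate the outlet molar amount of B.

871 lbmol/h

For D: n = n₀ + 1ξ → 112 = 0 + 1ξ, giving ξ = 112 lbmol/h.
Outlet amounts (n = n₀ + ν ξ):
  B: 1095 − 2(112) = 871
  E: 568.8 − 3(112) = 232.8
  D: 0 + 1(112) = 112
  A: 0 + 3(112) = 336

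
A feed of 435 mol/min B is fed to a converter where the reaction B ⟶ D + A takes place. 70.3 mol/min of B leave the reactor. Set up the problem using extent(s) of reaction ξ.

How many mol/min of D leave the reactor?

365 mol/min

For B: n = n₀ − 1ξ → 70.3 = 435 − 1ξ, giving ξ = 364.7 mol/min.
Outlet amounts (n = n₀ + ν ξ):
  B: 435 − 1(364.7) = 70.3
  D: 0 + 1(364.7) = 364.7
  A: 0 + 1(364.7) = 364.7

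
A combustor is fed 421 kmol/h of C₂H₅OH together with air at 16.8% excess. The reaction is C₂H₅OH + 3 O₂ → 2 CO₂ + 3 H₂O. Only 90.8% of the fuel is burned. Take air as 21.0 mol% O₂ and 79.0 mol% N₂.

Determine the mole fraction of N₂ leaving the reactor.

0.709

Stoichiometric O₂ = 3 × 421 = 1263 kmol/h; O₂ fed = 1263 × 1.168 = 1475 kmol/h.
N₂ fed = 1475 × 79/21 = 5550 kmol/h.
Fuel reacted = 0.908 × 421 → ξ = 382.3 kmol/h.
Outlet (n = n₀ + ν ξ):
  C₂H₅OH: 421 − 1(382.3) = 38.73
  O₂: 1475 − 3(382.3) = 328.4
  N₂: 5550 (inert)
  CO₂: 0 + 2(382.3) = 764.5
  H₂O: 0 + 3(382.3) = 1147
Total out = 7828 kmol/h; y_N₂ = 5550 / 7828 = 0.7089.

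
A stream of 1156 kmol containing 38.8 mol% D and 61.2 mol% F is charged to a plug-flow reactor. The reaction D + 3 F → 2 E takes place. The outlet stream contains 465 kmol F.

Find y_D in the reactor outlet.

0.37

For F: n = n₀ − 3ξ → 465 = 707.5 − 3ξ, giving ξ = 80.82 kmol.
Outlet amounts (n = n₀ + ν ξ):
  D: 448.5 − 1(80.82) = 367.7
  F: 707.5 − 3(80.82) = 465
  E: 0 + 2(80.82) = 161.6
Total out = 994.4 kmol; y_D = 367.7 / 994.4 = 0.3698.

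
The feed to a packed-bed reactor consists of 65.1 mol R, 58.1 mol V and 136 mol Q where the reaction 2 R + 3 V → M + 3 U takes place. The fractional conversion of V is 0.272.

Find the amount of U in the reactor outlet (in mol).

V reacted = 0.272 × 58.1 = 15.8 mol; ν_V = −3, so ξ = 15.8/3 = 5.268 mol.
Outlet amounts (n = n₀ + ν ξ):
  R: 65.1 − 2(5.268) = 54.56
  V: 58.1 − 3(5.268) = 42.3
  M: 0 + 1(5.268) = 5.268
  U: 0 + 3(5.268) = 15.8
  Q: 136 (inert)

15.8 mol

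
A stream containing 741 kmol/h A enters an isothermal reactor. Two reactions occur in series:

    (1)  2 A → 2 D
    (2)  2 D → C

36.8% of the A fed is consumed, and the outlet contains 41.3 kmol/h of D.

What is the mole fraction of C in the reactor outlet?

0.185

Conversion of A: A consumed = 2ξ₁ = 0.368 × 741 → ξ₁ = 136.3 kmol/h.
D balance: n_D = 0 + 2ξ₁ − 2ξ₂ = 41.3 → ξ₂ = (2·136.3 − 41.3)/2 = 115.7 kmol/h.
Outlet amounts (n = n₀ + Σ ν·ξ):
  A: 741 − 2(136.3) = 468.3
  D: 0 + 2(136.3) − 2(115.7) = 41.3
  C: 0 + 1(115.7) = 115.7
Total out = 625.3 kmol/h; y_C = 115.7 / 625.3 = 0.185.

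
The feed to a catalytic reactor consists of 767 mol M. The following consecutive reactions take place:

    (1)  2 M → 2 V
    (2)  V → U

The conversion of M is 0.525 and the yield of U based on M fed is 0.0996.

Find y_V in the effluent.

Conversion of M: M consumed = 2ξ₁ = 0.525 × 767 → ξ₁ = 201.3 mol.
Yield of U: 1ξ₂ / 767 = 0.0996 → ξ₂ = 76.39 mol.
Outlet amounts (n = n₀ + Σ ν·ξ):
  M: 767 − 2(201.3) = 364.3
  V: 0 + 2(201.3) − 1(76.39) = 326.3
  U: 0 + 1(76.39) = 76.39
Total out = 767 mol; y_V = 326.3 / 767 = 0.4254.

0.425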